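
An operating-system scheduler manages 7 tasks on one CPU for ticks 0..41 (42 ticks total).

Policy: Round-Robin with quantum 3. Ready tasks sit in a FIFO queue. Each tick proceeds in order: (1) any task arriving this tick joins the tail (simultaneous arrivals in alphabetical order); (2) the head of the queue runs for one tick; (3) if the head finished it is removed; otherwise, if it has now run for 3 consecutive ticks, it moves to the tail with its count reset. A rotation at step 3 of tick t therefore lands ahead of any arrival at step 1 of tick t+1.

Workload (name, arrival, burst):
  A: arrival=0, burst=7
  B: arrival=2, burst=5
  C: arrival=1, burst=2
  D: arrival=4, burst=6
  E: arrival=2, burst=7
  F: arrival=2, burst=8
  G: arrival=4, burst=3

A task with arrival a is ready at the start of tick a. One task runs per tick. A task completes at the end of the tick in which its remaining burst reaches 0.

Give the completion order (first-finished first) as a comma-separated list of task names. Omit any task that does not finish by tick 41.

t=0: queue=[A] q_used=0 → run A
t=1: queue=[A,C] q_used=1 → run A
t=2: queue=[A,C,B,E,F] q_used=2 → run A
t=3: queue=[C,B,E,F,A] q_used=0 → run C
t=4: queue=[C,B,E,F,A,D,G] q_used=1 → run C
t=5: queue=[B,E,F,A,D,G] q_used=0 → run B
t=6: queue=[B,E,F,A,D,G] q_used=1 → run B
t=7: queue=[B,E,F,A,D,G] q_used=2 → run B
t=8: queue=[E,F,A,D,G,B] q_used=0 → run E
t=9: queue=[E,F,A,D,G,B] q_used=1 → run E
t=10: queue=[E,F,A,D,G,B] q_used=2 → run E
t=11: queue=[F,A,D,G,B,E] q_used=0 → run F
t=12: queue=[F,A,D,G,B,E] q_used=1 → run F
t=13: queue=[F,A,D,G,B,E] q_used=2 → run F
t=14: queue=[A,D,G,B,E,F] q_used=0 → run A
t=15: queue=[A,D,G,B,E,F] q_used=1 → run A
t=16: queue=[A,D,G,B,E,F] q_used=2 → run A
t=17: queue=[D,G,B,E,F,A] q_used=0 → run D
t=18: queue=[D,G,B,E,F,A] q_used=1 → run D
t=19: queue=[D,G,B,E,F,A] q_used=2 → run D
t=20: queue=[G,B,E,F,A,D] q_used=0 → run G
t=21: queue=[G,B,E,F,A,D] q_used=1 → run G
t=22: queue=[G,B,E,F,A,D] q_used=2 → run G
t=23: queue=[B,E,F,A,D] q_used=0 → run B
t=24: queue=[B,E,F,A,D] q_used=1 → run B
t=25: queue=[E,F,A,D] q_used=0 → run E
t=26: queue=[E,F,A,D] q_used=1 → run E
t=27: queue=[E,F,A,D] q_used=2 → run E
t=28: queue=[F,A,D,E] q_used=0 → run F
t=29: queue=[F,A,D,E] q_used=1 → run F
t=30: queue=[F,A,D,E] q_used=2 → run F
t=31: queue=[A,D,E,F] q_used=0 → run A
t=32: queue=[D,E,F] q_used=0 → run D
t=33: queue=[D,E,F] q_used=1 → run D
t=34: queue=[D,E,F] q_used=2 → run D
t=35: queue=[E,F] q_used=0 → run E
t=36: queue=[F] q_used=0 → run F
t=37: queue=[F] q_used=1 → run F
t=38: (idle)
t=39: (idle)
t=40: (idle)
t=41: (idle)

completion order = C, G, B, A, D, E, F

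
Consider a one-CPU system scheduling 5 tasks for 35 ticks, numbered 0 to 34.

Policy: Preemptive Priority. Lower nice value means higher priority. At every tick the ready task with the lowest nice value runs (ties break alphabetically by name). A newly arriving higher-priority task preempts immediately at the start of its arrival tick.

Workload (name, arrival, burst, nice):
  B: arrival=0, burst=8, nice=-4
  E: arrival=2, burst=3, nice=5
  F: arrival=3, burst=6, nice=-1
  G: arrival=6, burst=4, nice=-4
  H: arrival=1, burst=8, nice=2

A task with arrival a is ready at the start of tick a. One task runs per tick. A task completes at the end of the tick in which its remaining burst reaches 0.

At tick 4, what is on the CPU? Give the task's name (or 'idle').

t=0: ready={B} → run B
t=1: ready={B,H} → run B
t=2: ready={B,E,H} → run B
t=3: ready={B,E,F,H} → run B
t=4: ready={B,E,F,H} → run B
t=5: ready={B,E,F,H} → run B
t=6: ready={B,E,F,G,H} → run B
t=7: ready={B,E,F,G,H} → run B
t=8: ready={E,F,G,H} → run G
t=9: ready={E,F,G,H} → run G
t=10: ready={E,F,G,H} → run G
t=11: ready={E,F,G,H} → run G
t=12: ready={E,F,H} → run F
t=13: ready={E,F,H} → run F
t=14: ready={E,F,H} → run F
t=15: ready={E,F,H} → run F
t=16: ready={E,F,H} → run F
t=17: ready={E,F,H} → run F
t=18: ready={E,H} → run H
t=19: ready={E,H} → run H
t=20: ready={E,H} → run H
t=21: ready={E,H} → run H
t=22: ready={E,H} → run H
t=23: ready={E,H} → run H
t=24: ready={E,H} → run H
t=25: ready={E,H} → run H
t=26: ready={E} → run E
t=27: ready={E} → run E
t=28: ready={E} → run E
t=29: (idle)
t=30: (idle)
t=31: (idle)
t=32: (idle)
t=33: (idle)
t=34: (idle)

running at tick 4 = B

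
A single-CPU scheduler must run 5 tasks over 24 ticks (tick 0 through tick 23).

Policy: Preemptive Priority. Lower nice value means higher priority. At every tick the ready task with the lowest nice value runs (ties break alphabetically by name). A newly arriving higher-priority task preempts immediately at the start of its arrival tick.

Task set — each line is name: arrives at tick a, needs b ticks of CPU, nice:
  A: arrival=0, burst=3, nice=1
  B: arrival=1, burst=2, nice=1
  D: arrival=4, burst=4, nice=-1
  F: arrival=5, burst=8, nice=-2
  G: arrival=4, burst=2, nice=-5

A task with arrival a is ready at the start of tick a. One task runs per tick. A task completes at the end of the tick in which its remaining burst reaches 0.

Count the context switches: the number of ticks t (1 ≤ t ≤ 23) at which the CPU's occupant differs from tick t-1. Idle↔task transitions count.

context switches = 6

t=0: ready={A} → run A
t=1: ready={A,B} → run A
t=2: ready={A,B} → run A
t=3: ready={B} → run B
t=4: ready={B,D,G} → run G
t=5: ready={B,D,F,G} → run G
t=6: ready={B,D,F} → run F
t=7: ready={B,D,F} → run F
t=8: ready={B,D,F} → run F
t=9: ready={B,D,F} → run F
t=10: ready={B,D,F} → run F
t=11: ready={B,D,F} → run F
t=12: ready={B,D,F} → run F
t=13: ready={B,D,F} → run F
t=14: ready={B,D} → run D
t=15: ready={B,D} → run D
t=16: ready={B,D} → run D
t=17: ready={B,D} → run D
t=18: ready={B} → run B
t=19: (idle)
t=20: (idle)
t=21: (idle)
t=22: (idle)
t=23: (idle)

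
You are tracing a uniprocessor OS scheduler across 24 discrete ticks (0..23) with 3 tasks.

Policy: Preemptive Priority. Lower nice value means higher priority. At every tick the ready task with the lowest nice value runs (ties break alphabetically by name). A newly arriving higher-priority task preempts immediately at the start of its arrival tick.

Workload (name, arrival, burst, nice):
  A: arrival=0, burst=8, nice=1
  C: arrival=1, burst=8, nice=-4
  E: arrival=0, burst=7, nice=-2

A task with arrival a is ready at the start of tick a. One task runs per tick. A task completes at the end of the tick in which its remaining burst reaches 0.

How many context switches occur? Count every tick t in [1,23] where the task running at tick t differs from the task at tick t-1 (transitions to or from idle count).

context switches = 4

t=0: ready={A,E} → run E
t=1: ready={A,C,E} → run C
t=2: ready={A,C,E} → run C
t=3: ready={A,C,E} → run C
t=4: ready={A,C,E} → run C
t=5: ready={A,C,E} → run C
t=6: ready={A,C,E} → run C
t=7: ready={A,C,E} → run C
t=8: ready={A,C,E} → run C
t=9: ready={A,E} → run E
t=10: ready={A,E} → run E
t=11: ready={A,E} → run E
t=12: ready={A,E} → run E
t=13: ready={A,E} → run E
t=14: ready={A,E} → run E
t=15: ready={A} → run A
t=16: ready={A} → run A
t=17: ready={A} → run A
t=18: ready={A} → run A
t=19: ready={A} → run A
t=20: ready={A} → run A
t=21: ready={A} → run A
t=22: ready={A} → run A
t=23: (idle)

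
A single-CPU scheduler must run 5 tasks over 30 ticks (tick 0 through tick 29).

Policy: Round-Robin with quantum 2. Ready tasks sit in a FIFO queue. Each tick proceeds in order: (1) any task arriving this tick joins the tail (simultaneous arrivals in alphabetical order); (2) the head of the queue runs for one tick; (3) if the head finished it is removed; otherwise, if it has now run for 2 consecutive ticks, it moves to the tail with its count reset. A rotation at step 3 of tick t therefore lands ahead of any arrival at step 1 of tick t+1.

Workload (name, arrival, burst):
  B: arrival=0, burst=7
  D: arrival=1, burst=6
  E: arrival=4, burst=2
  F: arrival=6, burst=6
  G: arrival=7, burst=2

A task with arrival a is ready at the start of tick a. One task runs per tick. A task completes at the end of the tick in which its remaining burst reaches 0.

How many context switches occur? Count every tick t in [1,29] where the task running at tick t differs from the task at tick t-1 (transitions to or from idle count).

context switches = 11

t=0: queue=[B] q_used=0 → run B
t=1: queue=[B,D] q_used=1 → run B
t=2: queue=[D,B] q_used=0 → run D
t=3: queue=[D,B] q_used=1 → run D
t=4: queue=[B,D,E] q_used=0 → run B
t=5: queue=[B,D,E] q_used=1 → run B
t=6: queue=[D,E,B,F] q_used=0 → run D
t=7: queue=[D,E,B,F,G] q_used=1 → run D
t=8: queue=[E,B,F,G,D] q_used=0 → run E
t=9: queue=[E,B,F,G,D] q_used=1 → run E
t=10: queue=[B,F,G,D] q_used=0 → run B
t=11: queue=[B,F,G,D] q_used=1 → run B
t=12: queue=[F,G,D,B] q_used=0 → run F
t=13: queue=[F,G,D,B] q_used=1 → run F
t=14: queue=[G,D,B,F] q_used=0 → run G
t=15: queue=[G,D,B,F] q_used=1 → run G
t=16: queue=[D,B,F] q_used=0 → run D
t=17: queue=[D,B,F] q_used=1 → run D
t=18: queue=[B,F] q_used=0 → run B
t=19: queue=[F] q_used=0 → run F
t=20: queue=[F] q_used=1 → run F
t=21: queue=[F] q_used=0 → run F
t=22: queue=[F] q_used=1 → run F
t=23: (idle)
t=24: (idle)
t=25: (idle)
t=26: (idle)
t=27: (idle)
t=28: (idle)
t=29: (idle)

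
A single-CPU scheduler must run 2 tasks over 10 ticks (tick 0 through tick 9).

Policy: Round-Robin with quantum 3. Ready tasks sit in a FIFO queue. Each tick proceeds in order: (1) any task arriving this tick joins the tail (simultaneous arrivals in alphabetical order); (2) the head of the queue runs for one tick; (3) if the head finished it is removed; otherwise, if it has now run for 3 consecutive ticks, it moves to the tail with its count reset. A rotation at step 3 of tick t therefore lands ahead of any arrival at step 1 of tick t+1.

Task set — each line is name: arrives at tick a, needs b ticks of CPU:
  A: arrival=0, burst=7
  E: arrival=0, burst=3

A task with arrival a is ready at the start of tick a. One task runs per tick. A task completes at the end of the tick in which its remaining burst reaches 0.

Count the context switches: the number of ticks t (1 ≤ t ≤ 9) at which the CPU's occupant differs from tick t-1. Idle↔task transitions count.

t=0: queue=[A,E] q_used=0 → run A
t=1: queue=[A,E] q_used=1 → run A
t=2: queue=[A,E] q_used=2 → run A
t=3: queue=[E,A] q_used=0 → run E
t=4: queue=[E,A] q_used=1 → run E
t=5: queue=[E,A] q_used=2 → run E
t=6: queue=[A] q_used=0 → run A
t=7: queue=[A] q_used=1 → run A
t=8: queue=[A] q_used=2 → run A
t=9: queue=[A] q_used=0 → run A

context switches = 2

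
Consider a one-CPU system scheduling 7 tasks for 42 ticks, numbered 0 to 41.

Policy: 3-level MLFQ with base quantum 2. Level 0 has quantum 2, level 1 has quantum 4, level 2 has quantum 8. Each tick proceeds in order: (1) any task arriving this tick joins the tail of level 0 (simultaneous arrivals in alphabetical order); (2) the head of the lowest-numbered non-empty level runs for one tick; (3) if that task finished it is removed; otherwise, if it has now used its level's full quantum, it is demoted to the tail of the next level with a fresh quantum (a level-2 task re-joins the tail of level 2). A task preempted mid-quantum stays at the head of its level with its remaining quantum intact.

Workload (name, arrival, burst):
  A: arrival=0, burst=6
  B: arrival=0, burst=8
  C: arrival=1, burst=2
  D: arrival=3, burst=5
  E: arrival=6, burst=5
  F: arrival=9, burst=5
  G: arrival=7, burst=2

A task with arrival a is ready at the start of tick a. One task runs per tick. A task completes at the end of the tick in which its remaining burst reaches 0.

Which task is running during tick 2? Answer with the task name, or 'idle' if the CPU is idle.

running at tick 2 = B

t=0: L0/L1/L2 = AB/-/- → run A
t=1: L0/L1/L2 = ABC/-/- → run A
t=2: L0/L1/L2 = BC/A/- → run B
t=3: L0/L1/L2 = BCD/A/- → run B
t=4: L0/L1/L2 = CD/AB/- → run C
t=5: L0/L1/L2 = CD/AB/- → run C
t=6: L0/L1/L2 = DE/AB/- → run D
t=7: L0/L1/L2 = DEG/AB/- → run D
t=8: L0/L1/L2 = EG/ABD/- → run E
t=9: L0/L1/L2 = EGF/ABD/- → run E
t=10: L0/L1/L2 = GF/ABDE/- → run G
t=11: L0/L1/L2 = GF/ABDE/- → run G
t=12: L0/L1/L2 = F/ABDE/- → run F
t=13: L0/L1/L2 = F/ABDE/- → run F
t=14: L0/L1/L2 = -/ABDEF/- → run A
t=15: L0/L1/L2 = -/ABDEF/- → run A
t=16: L0/L1/L2 = -/ABDEF/- → run A
t=17: L0/L1/L2 = -/ABDEF/- → run A
t=18: L0/L1/L2 = -/BDEF/- → run B
t=19: L0/L1/L2 = -/BDEF/- → run B
t=20: L0/L1/L2 = -/BDEF/- → run B
t=21: L0/L1/L2 = -/BDEF/- → run B
t=22: L0/L1/L2 = -/DEF/B → run D
t=23: L0/L1/L2 = -/DEF/B → run D
t=24: L0/L1/L2 = -/DEF/B → run D
t=25: L0/L1/L2 = -/EF/B → run E
t=26: L0/L1/L2 = -/EF/B → run E
t=27: L0/L1/L2 = -/EF/B → run E
t=28: L0/L1/L2 = -/F/B → run F
t=29: L0/L1/L2 = -/F/B → run F
t=30: L0/L1/L2 = -/F/B → run F
t=31: L0/L1/L2 = -/-/B → run B
t=32: L0/L1/L2 = -/-/B → run B
t=33: (idle)
t=34: (idle)
t=35: (idle)
t=36: (idle)
t=37: (idle)
t=38: (idle)
t=39: (idle)
t=40: (idle)
t=41: (idle)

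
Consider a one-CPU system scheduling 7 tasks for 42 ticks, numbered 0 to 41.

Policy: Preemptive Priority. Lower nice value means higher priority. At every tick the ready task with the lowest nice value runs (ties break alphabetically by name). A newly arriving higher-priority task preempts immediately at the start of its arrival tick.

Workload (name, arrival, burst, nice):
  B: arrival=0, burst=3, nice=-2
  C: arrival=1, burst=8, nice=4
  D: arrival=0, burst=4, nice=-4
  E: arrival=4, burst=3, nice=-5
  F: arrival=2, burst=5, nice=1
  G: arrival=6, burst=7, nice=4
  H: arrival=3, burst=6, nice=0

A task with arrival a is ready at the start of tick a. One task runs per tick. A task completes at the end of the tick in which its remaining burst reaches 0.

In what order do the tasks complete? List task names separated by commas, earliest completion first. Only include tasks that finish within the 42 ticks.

t=0: ready={B,D} → run D
t=1: ready={B,C,D} → run D
t=2: ready={B,C,D,F} → run D
t=3: ready={B,C,D,F,H} → run D
t=4: ready={B,C,E,F,H} → run E
t=5: ready={B,C,E,F,H} → run E
t=6: ready={B,C,E,F,G,H} → run E
t=7: ready={B,C,F,G,H} → run B
t=8: ready={B,C,F,G,H} → run B
t=9: ready={B,C,F,G,H} → run B
t=10: ready={C,F,G,H} → run H
t=11: ready={C,F,G,H} → run H
t=12: ready={C,F,G,H} → run H
t=13: ready={C,F,G,H} → run H
t=14: ready={C,F,G,H} → run H
t=15: ready={C,F,G,H} → run H
t=16: ready={C,F,G} → run F
t=17: ready={C,F,G} → run F
t=18: ready={C,F,G} → run F
t=19: ready={C,F,G} → run F
t=20: ready={C,F,G} → run F
t=21: ready={C,G} → run C
t=22: ready={C,G} → run C
t=23: ready={C,G} → run C
t=24: ready={C,G} → run C
t=25: ready={C,G} → run C
t=26: ready={C,G} → run C
t=27: ready={C,G} → run C
t=28: ready={C,G} → run C
t=29: ready={G} → run G
t=30: ready={G} → run G
t=31: ready={G} → run G
t=32: ready={G} → run G
t=33: ready={G} → run G
t=34: ready={G} → run G
t=35: ready={G} → run G
t=36: (idle)
t=37: (idle)
t=38: (idle)
t=39: (idle)
t=40: (idle)
t=41: (idle)

completion order = D, E, B, H, F, C, G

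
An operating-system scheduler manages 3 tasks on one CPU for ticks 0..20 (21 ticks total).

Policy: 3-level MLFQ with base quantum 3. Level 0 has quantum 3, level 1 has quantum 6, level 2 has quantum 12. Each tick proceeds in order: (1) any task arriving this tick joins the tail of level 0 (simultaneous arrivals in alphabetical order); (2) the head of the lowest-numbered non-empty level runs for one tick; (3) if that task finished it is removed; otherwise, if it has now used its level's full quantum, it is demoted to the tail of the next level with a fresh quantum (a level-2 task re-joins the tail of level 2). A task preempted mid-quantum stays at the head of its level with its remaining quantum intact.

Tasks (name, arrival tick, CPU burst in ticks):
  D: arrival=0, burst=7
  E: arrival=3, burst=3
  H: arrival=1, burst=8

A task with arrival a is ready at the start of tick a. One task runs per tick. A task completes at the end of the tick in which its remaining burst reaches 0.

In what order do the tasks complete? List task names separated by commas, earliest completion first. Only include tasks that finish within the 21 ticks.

completion order = E, D, H

t=0: L0/L1/L2 = D/-/- → run D
t=1: L0/L1/L2 = DH/-/- → run D
t=2: L0/L1/L2 = DH/-/- → run D
t=3: L0/L1/L2 = HE/D/- → run H
t=4: L0/L1/L2 = HE/D/- → run H
t=5: L0/L1/L2 = HE/D/- → run H
t=6: L0/L1/L2 = E/DH/- → run E
t=7: L0/L1/L2 = E/DH/- → run E
t=8: L0/L1/L2 = E/DH/- → run E
t=9: L0/L1/L2 = -/DH/- → run D
t=10: L0/L1/L2 = -/DH/- → run D
t=11: L0/L1/L2 = -/DH/- → run D
t=12: L0/L1/L2 = -/DH/- → run D
t=13: L0/L1/L2 = -/H/- → run H
t=14: L0/L1/L2 = -/H/- → run H
t=15: L0/L1/L2 = -/H/- → run H
t=16: L0/L1/L2 = -/H/- → run H
t=17: L0/L1/L2 = -/H/- → run H
t=18: (idle)
t=19: (idle)
t=20: (idle)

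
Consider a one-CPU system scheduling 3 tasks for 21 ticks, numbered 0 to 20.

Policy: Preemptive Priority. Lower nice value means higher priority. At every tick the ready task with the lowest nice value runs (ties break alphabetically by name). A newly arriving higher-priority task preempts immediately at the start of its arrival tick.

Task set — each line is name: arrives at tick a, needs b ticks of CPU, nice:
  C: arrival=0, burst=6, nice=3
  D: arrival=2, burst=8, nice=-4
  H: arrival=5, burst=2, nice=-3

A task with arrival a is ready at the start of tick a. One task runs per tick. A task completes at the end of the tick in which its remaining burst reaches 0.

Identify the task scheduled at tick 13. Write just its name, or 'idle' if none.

t=0: ready={C} → run C
t=1: ready={C} → run C
t=2: ready={C,D} → run D
t=3: ready={C,D} → run D
t=4: ready={C,D} → run D
t=5: ready={C,D,H} → run D
t=6: ready={C,D,H} → run D
t=7: ready={C,D,H} → run D
t=8: ready={C,D,H} → run D
t=9: ready={C,D,H} → run D
t=10: ready={C,H} → run H
t=11: ready={C,H} → run H
t=12: ready={C} → run C
t=13: ready={C} → run C
t=14: ready={C} → run C
t=15: ready={C} → run C
t=16: (idle)
t=17: (idle)
t=18: (idle)
t=19: (idle)
t=20: (idle)

running at tick 13 = C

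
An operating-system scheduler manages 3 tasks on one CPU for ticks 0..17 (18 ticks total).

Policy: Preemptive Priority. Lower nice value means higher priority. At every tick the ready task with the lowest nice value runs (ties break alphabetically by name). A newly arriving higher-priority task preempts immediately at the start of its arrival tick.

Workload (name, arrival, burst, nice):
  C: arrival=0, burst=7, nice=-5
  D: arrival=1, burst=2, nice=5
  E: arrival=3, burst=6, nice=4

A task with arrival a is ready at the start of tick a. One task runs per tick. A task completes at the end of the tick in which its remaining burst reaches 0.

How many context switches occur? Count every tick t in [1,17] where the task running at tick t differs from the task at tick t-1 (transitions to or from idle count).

context switches = 3

t=0: ready={C} → run C
t=1: ready={C,D} → run C
t=2: ready={C,D} → run C
t=3: ready={C,D,E} → run C
t=4: ready={C,D,E} → run C
t=5: ready={C,D,E} → run C
t=6: ready={C,D,E} → run C
t=7: ready={D,E} → run E
t=8: ready={D,E} → run E
t=9: ready={D,E} → run E
t=10: ready={D,E} → run E
t=11: ready={D,E} → run E
t=12: ready={D,E} → run E
t=13: ready={D} → run D
t=14: ready={D} → run D
t=15: (idle)
t=16: (idle)
t=17: (idle)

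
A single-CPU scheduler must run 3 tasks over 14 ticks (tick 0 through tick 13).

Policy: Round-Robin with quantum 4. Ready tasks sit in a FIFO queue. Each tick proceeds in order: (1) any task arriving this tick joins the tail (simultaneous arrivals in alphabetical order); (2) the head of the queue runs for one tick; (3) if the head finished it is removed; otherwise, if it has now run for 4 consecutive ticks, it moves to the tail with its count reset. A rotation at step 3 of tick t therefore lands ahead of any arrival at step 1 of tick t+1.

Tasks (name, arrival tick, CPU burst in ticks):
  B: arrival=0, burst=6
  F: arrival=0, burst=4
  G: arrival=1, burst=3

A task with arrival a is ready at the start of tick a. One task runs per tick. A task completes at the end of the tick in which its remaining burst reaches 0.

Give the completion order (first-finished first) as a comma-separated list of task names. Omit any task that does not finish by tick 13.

t=0: queue=[B,F] q_used=0 → run B
t=1: queue=[B,F,G] q_used=1 → run B
t=2: queue=[B,F,G] q_used=2 → run B
t=3: queue=[B,F,G] q_used=3 → run B
t=4: queue=[F,G,B] q_used=0 → run F
t=5: queue=[F,G,B] q_used=1 → run F
t=6: queue=[F,G,B] q_used=2 → run F
t=7: queue=[F,G,B] q_used=3 → run F
t=8: queue=[G,B] q_used=0 → run G
t=9: queue=[G,B] q_used=1 → run G
t=10: queue=[G,B] q_used=2 → run G
t=11: queue=[B] q_used=0 → run B
t=12: queue=[B] q_used=1 → run B
t=13: (idle)

completion order = F, G, B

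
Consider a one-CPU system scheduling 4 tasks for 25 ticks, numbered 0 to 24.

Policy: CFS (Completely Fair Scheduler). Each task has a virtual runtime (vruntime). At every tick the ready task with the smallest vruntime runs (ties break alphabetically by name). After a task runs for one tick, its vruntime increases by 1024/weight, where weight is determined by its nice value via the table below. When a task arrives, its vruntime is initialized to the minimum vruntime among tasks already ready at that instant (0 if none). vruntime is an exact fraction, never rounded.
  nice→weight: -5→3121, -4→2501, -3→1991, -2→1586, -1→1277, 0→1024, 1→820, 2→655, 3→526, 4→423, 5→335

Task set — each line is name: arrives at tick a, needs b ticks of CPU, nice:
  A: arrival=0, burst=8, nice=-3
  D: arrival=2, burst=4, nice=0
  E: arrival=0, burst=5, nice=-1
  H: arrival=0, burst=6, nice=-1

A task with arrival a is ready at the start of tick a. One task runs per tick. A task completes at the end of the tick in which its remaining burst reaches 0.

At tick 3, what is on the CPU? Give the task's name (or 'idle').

t=0: vr[A=0 E=0 H=0] → run A
t=1: vr[A=1024/1991 E=0 H=0] → run E
t=2: vr[A=1024/1991 D=0 E=1024/1277 H=0] → run D
t=3: vr[A=1024/1991 D=1 E=1024/1277 H=0] → run H
t=4: vr[A=1024/1991 D=1 E=1024/1277 H=1024/1277] → run A
t=5: vr[A=2048/1991 D=1 E=1024/1277 H=1024/1277] → run E
t=6: vr[A=2048/1991 D=1 E=2048/1277 H=1024/1277] → run H
t=7: vr[A=2048/1991 D=1 E=2048/1277 H=2048/1277] → run D
t=8: vr[A=2048/1991 D=2 E=2048/1277 H=2048/1277] → run A
t=9: vr[A=3072/1991 D=2 E=2048/1277 H=2048/1277] → run A
t=10: vr[A=4096/1991 D=2 E=2048/1277 H=2048/1277] → run E
t=11: vr[A=4096/1991 D=2 E=3072/1277 H=2048/1277] → run H
t=12: vr[A=4096/1991 D=2 E=3072/1277 H=3072/1277] → run D
t=13: vr[A=4096/1991 D=3 E=3072/1277 H=3072/1277] → run A
t=14: vr[A=5120/1991 D=3 E=3072/1277 H=3072/1277] → run E
t=15: vr[A=5120/1991 D=3 E=4096/1277 H=3072/1277] → run H
t=16: vr[A=5120/1991 D=3 E=4096/1277 H=4096/1277] → run A
t=17: vr[A=6144/1991 D=3 E=4096/1277 H=4096/1277] → run D
t=18: vr[A=6144/1991 E=4096/1277 H=4096/1277] → run A
t=19: vr[A=7168/1991 E=4096/1277 H=4096/1277] → run E
t=20: vr[A=7168/1991 H=4096/1277] → run H
t=21: vr[A=7168/1991 H=5120/1277] → run A
t=22: vr[H=5120/1277] → run H
t=23: (idle)
t=24: (idle)

running at tick 3 = H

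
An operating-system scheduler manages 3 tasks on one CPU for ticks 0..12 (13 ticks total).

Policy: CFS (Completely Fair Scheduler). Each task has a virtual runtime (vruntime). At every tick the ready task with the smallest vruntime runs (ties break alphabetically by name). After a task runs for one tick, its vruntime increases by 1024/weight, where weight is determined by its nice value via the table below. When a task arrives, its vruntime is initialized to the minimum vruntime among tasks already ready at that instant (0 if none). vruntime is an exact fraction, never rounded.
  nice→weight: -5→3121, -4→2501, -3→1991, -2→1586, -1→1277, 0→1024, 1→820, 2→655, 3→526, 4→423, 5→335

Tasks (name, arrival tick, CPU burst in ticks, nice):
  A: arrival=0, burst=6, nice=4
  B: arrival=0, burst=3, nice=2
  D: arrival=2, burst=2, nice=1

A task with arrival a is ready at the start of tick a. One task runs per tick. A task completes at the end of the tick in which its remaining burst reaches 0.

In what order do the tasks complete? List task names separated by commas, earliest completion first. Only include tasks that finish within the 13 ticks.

completion order = D, B, A

t=0: vr[A=0 B=0] → run A
t=1: vr[A=1024/423 B=0] → run B
t=2: vr[A=1024/423 B=1024/655 D=1024/655] → run B
t=3: vr[A=1024/423 B=2048/655 D=1024/655] → run D
t=4: vr[A=1024/423 B=2048/655 D=15104/5371] → run A
t=5: vr[A=2048/423 B=2048/655 D=15104/5371] → run D
t=6: vr[A=2048/423 B=2048/655] → run B
t=7: vr[A=2048/423] → run A
t=8: vr[A=1024/141] → run A
t=9: vr[A=4096/423] → run A
t=10: vr[A=5120/423] → run A
t=11: (idle)
t=12: (idle)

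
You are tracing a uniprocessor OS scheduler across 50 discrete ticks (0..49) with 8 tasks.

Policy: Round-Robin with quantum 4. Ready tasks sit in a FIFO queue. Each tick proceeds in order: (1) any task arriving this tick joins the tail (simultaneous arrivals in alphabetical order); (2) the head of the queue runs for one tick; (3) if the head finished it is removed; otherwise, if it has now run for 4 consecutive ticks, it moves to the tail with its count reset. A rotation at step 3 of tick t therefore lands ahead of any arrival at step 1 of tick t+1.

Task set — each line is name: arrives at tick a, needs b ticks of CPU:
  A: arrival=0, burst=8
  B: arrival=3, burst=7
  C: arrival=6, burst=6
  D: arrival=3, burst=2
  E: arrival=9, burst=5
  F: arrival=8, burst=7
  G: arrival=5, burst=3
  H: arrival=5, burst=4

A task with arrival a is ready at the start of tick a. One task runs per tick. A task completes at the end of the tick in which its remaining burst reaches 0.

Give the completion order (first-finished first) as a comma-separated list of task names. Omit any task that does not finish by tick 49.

completion order = D, A, G, H, B, C, F, E

t=0: queue=[A] q_used=0 → run A
t=1: queue=[A] q_used=1 → run A
t=2: queue=[A] q_used=2 → run A
t=3: queue=[A,B,D] q_used=3 → run A
t=4: queue=[B,D,A] q_used=0 → run B
t=5: queue=[B,D,A,G,H] q_used=1 → run B
t=6: queue=[B,D,A,G,H,C] q_used=2 → run B
t=7: queue=[B,D,A,G,H,C] q_used=3 → run B
t=8: queue=[D,A,G,H,C,B,F] q_used=0 → run D
t=9: queue=[D,A,G,H,C,B,F,E] q_used=1 → run D
t=10: queue=[A,G,H,C,B,F,E] q_used=0 → run A
t=11: queue=[A,G,H,C,B,F,E] q_used=1 → run A
t=12: queue=[A,G,H,C,B,F,E] q_used=2 → run A
t=13: queue=[A,G,H,C,B,F,E] q_used=3 → run A
t=14: queue=[G,H,C,B,F,E] q_used=0 → run G
t=15: queue=[G,H,C,B,F,E] q_used=1 → run G
t=16: queue=[G,H,C,B,F,E] q_used=2 → run G
t=17: queue=[H,C,B,F,E] q_used=0 → run H
t=18: queue=[H,C,B,F,E] q_used=1 → run H
t=19: queue=[H,C,B,F,E] q_used=2 → run H
t=20: queue=[H,C,B,F,E] q_used=3 → run H
t=21: queue=[C,B,F,E] q_used=0 → run C
t=22: queue=[C,B,F,E] q_used=1 → run C
t=23: queue=[C,B,F,E] q_used=2 → run C
t=24: queue=[C,B,F,E] q_used=3 → run C
t=25: queue=[B,F,E,C] q_used=0 → run B
t=26: queue=[B,F,E,C] q_used=1 → run B
t=27: queue=[B,F,E,C] q_used=2 → run B
t=28: queue=[F,E,C] q_used=0 → run F
t=29: queue=[F,E,C] q_used=1 → run F
t=30: queue=[F,E,C] q_used=2 → run F
t=31: queue=[F,E,C] q_used=3 → run F
t=32: queue=[E,C,F] q_used=0 → run E
t=33: queue=[E,C,F] q_used=1 → run E
t=34: queue=[E,C,F] q_used=2 → run E
t=35: queue=[E,C,F] q_used=3 → run E
t=36: queue=[C,F,E] q_used=0 → run C
t=37: queue=[C,F,E] q_used=1 → run C
t=38: queue=[F,E] q_used=0 → run F
t=39: queue=[F,E] q_used=1 → run F
t=40: queue=[F,E] q_used=2 → run F
t=41: queue=[E] q_used=0 → run E
t=42: (idle)
t=43: (idle)
t=44: (idle)
t=45: (idle)
t=46: (idle)
t=47: (idle)
t=48: (idle)
t=49: (idle)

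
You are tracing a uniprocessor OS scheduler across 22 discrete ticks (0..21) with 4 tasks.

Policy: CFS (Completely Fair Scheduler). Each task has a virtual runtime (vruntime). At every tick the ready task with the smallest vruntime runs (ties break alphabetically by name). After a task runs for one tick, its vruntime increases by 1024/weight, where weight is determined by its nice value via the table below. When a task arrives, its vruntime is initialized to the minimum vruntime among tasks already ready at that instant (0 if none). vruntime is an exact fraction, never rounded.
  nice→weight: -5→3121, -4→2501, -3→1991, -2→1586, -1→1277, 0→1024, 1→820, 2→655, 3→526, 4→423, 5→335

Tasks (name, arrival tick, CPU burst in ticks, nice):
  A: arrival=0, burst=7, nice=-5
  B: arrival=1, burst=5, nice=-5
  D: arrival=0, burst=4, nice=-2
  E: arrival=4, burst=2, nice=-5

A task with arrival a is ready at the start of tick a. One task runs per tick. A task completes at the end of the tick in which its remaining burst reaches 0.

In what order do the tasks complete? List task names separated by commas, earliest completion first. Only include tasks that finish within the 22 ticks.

t=0: vr[A=0 D=0] → run A
t=1: vr[A=1024/3121 B=0 D=0] → run B
t=2: vr[A=1024/3121 B=1024/3121 D=0] → run D
t=3: vr[A=1024/3121 B=1024/3121 D=512/793] → run A
t=4: vr[A=2048/3121 B=1024/3121 D=512/793 E=1024/3121] → run B
t=5: vr[A=2048/3121 B=2048/3121 D=512/793 E=1024/3121] → run E
t=6: vr[A=2048/3121 B=2048/3121 D=512/793 E=2048/3121] → run D
t=7: vr[A=2048/3121 B=2048/3121 D=1024/793 E=2048/3121] → run A
t=8: vr[A=3072/3121 B=2048/3121 D=1024/793 E=2048/3121] → run B
t=9: vr[A=3072/3121 B=3072/3121 D=1024/793 E=2048/3121] → run E
t=10: vr[A=3072/3121 B=3072/3121 D=1024/793] → run A
t=11: vr[A=4096/3121 B=3072/3121 D=1024/793] → run B
t=12: vr[A=4096/3121 B=4096/3121 D=1024/793] → run D
t=13: vr[A=4096/3121 B=4096/3121 D=1536/793] → run A
t=14: vr[A=5120/3121 B=4096/3121 D=1536/793] → run B
t=15: vr[A=5120/3121 D=1536/793] → run A
t=16: vr[A=6144/3121 D=1536/793] → run D
t=17: vr[A=6144/3121] → run A
t=18: (idle)
t=19: (idle)
t=20: (idle)
t=21: (idle)

completion order = E, B, D, A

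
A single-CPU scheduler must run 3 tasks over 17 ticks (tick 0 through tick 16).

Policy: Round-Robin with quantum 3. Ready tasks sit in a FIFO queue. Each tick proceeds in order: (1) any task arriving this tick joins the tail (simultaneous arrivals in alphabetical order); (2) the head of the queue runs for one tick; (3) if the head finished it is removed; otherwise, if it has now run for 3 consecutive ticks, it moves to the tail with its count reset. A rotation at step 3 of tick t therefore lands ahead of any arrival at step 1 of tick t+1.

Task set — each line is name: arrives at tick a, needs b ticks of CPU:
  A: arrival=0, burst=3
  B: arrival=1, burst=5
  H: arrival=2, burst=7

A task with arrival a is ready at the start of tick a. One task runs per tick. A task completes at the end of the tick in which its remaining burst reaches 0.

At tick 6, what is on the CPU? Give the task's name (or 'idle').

t=0: queue=[A] q_used=0 → run A
t=1: queue=[A,B] q_used=1 → run A
t=2: queue=[A,B,H] q_used=2 → run A
t=3: queue=[B,H] q_used=0 → run B
t=4: queue=[B,H] q_used=1 → run B
t=5: queue=[B,H] q_used=2 → run B
t=6: queue=[H,B] q_used=0 → run H
t=7: queue=[H,B] q_used=1 → run H
t=8: queue=[H,B] q_used=2 → run H
t=9: queue=[B,H] q_used=0 → run B
t=10: queue=[B,H] q_used=1 → run B
t=11: queue=[H] q_used=0 → run H
t=12: queue=[H] q_used=1 → run H
t=13: queue=[H] q_used=2 → run H
t=14: queue=[H] q_used=0 → run H
t=15: (idle)
t=16: (idle)

running at tick 6 = H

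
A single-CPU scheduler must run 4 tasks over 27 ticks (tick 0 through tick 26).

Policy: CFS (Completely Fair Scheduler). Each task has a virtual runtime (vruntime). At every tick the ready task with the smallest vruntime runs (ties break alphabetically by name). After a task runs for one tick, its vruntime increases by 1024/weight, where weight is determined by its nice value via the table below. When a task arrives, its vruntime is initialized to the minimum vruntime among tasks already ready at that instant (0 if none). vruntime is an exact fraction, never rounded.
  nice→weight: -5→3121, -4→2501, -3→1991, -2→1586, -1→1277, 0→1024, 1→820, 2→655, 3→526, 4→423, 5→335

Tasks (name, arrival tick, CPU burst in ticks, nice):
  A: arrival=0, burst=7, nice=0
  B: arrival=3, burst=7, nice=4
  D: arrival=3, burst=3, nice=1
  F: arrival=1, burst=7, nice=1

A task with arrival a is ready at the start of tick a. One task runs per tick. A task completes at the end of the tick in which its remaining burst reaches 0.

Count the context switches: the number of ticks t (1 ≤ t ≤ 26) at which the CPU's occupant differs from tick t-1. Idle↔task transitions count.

t=0: vr[A=0] → run A
t=1: vr[A=1 F=1] → run A
t=2: vr[A=2 F=1] → run F
t=3: vr[A=2 B=2 D=2 F=461/205] → run A
t=4: vr[A=3 B=2 D=2 F=461/205] → run B
t=5: vr[A=3 B=1870/423 D=2 F=461/205] → run D
t=6: vr[A=3 B=1870/423 D=666/205 F=461/205] → run F
t=7: vr[A=3 B=1870/423 D=666/205 F=717/205] → run A
t=8: vr[A=4 B=1870/423 D=666/205 F=717/205] → run D
t=9: vr[A=4 B=1870/423 D=922/205 F=717/205] → run F
t=10: vr[A=4 B=1870/423 D=922/205 F=973/205] → run A
t=11: vr[A=5 B=1870/423 D=922/205 F=973/205] → run B
t=12: vr[A=5 B=2894/423 D=922/205 F=973/205] → run D
t=13: vr[A=5 B=2894/423 F=973/205] → run F
t=14: vr[A=5 B=2894/423 F=1229/205] → run A
t=15: vr[A=6 B=2894/423 F=1229/205] → run F
t=16: vr[A=6 B=2894/423 F=297/41] → run A
t=17: vr[B=2894/423 F=297/41] → run B
t=18: vr[B=1306/141 F=297/41] → run F
t=19: vr[B=1306/141 F=1741/205] → run F
t=20: vr[B=1306/141] → run B
t=21: vr[B=4942/423] → run B
t=22: vr[B=5966/423] → run B
t=23: vr[B=2330/141] → run B
t=24: (idle)
t=25: (idle)
t=26: (idle)

context switches = 19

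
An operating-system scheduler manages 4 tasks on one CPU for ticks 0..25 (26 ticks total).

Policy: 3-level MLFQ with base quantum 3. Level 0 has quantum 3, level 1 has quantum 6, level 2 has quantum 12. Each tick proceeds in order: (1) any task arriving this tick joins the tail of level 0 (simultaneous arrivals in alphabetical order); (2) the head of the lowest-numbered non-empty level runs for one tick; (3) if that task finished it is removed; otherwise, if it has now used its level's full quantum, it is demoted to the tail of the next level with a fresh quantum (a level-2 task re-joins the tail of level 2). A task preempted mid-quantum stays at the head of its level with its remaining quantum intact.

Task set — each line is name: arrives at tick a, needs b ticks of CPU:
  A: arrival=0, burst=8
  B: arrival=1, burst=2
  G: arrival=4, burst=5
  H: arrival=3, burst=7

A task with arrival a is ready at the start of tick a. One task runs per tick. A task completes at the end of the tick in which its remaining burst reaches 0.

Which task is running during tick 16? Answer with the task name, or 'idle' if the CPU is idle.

t=0: L0/L1/L2 = A/-/- → run A
t=1: L0/L1/L2 = AB/-/- → run A
t=2: L0/L1/L2 = AB/-/- → run A
t=3: L0/L1/L2 = BH/A/- → run B
t=4: L0/L1/L2 = BHG/A/- → run B
t=5: L0/L1/L2 = HG/A/- → run H
t=6: L0/L1/L2 = HG/A/- → run H
t=7: L0/L1/L2 = HG/A/- → run H
t=8: L0/L1/L2 = G/AH/- → run G
t=9: L0/L1/L2 = G/AH/- → run G
t=10: L0/L1/L2 = G/AH/- → run G
t=11: L0/L1/L2 = -/AHG/- → run A
t=12: L0/L1/L2 = -/AHG/- → run A
t=13: L0/L1/L2 = -/AHG/- → run A
t=14: L0/L1/L2 = -/AHG/- → run A
t=15: L0/L1/L2 = -/AHG/- → run A
t=16: L0/L1/L2 = -/HG/- → run H
t=17: L0/L1/L2 = -/HG/- → run H
t=18: L0/L1/L2 = -/HG/- → run H
t=19: L0/L1/L2 = -/HG/- → run H
t=20: L0/L1/L2 = -/G/- → run G
t=21: L0/L1/L2 = -/G/- → run G
t=22: (idle)
t=23: (idle)
t=24: (idle)
t=25: (idle)

running at tick 16 = H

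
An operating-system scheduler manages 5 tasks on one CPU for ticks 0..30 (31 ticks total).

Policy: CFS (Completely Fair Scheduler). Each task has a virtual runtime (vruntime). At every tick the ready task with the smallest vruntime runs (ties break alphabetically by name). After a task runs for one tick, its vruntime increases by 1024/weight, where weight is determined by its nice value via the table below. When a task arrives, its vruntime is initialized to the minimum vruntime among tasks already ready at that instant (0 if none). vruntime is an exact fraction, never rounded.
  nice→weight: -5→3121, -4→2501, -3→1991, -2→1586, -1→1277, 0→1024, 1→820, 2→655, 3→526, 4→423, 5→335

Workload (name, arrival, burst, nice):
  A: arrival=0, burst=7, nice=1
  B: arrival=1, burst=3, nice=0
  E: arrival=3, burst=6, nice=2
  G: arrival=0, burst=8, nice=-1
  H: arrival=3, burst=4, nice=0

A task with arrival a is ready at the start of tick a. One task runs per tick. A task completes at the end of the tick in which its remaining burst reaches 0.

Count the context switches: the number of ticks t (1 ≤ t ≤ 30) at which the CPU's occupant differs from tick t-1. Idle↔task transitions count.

t=0: vr[A=0 G=0] → run A
t=1: vr[A=256/205 B=0 G=0] → run B
t=2: vr[A=256/205 B=1 G=0] → run G
t=3: vr[A=256/205 B=1 E=1024/1277 G=1024/1277 H=1024/1277] → run E
t=4: vr[A=256/205 B=1 E=1978368/836435 G=1024/1277 H=1024/1277] → run G
t=5: vr[A=256/205 B=1 E=1978368/836435 G=2048/1277 H=1024/1277] → run H
t=6: vr[A=256/205 B=1 E=1978368/836435 G=2048/1277 H=2301/1277] → run B
t=7: vr[A=256/205 B=2 E=1978368/836435 G=2048/1277 H=2301/1277] → run A
t=8: vr[A=512/205 B=2 E=1978368/836435 G=2048/1277 H=2301/1277] → run G
t=9: vr[A=512/205 B=2 E=1978368/836435 G=3072/1277 H=2301/1277] → run H
t=10: vr[A=512/205 B=2 E=1978368/836435 G=3072/1277 H=3578/1277] → run B
t=11: vr[A=512/205 E=1978368/836435 G=3072/1277 H=3578/1277] → run E
t=12: vr[A=512/205 E=3286016/836435 G=3072/1277 H=3578/1277] → run G
t=13: vr[A=512/205 E=3286016/836435 G=4096/1277 H=3578/1277] → run A
t=14: vr[A=768/205 E=3286016/836435 G=4096/1277 H=3578/1277] → run H
t=15: vr[A=768/205 E=3286016/836435 G=4096/1277 H=4855/1277] → run G
t=16: vr[A=768/205 E=3286016/836435 G=5120/1277 H=4855/1277] → run A
t=17: vr[A=1024/205 E=3286016/836435 G=5120/1277 H=4855/1277] → run H
t=18: vr[A=1024/205 E=3286016/836435 G=5120/1277] → run E
t=19: vr[A=1024/205 E=4593664/836435 G=5120/1277] → run G
t=20: vr[A=1024/205 E=4593664/836435 G=6144/1277] → run G
t=21: vr[A=1024/205 E=4593664/836435 G=7168/1277] → run A
t=22: vr[A=256/41 E=4593664/836435 G=7168/1277] → run E
t=23: vr[A=256/41 E=5901312/836435 G=7168/1277] → run G
t=24: vr[A=256/41 E=5901312/836435] → run A
t=25: vr[A=1536/205 E=5901312/836435] → run E
t=26: vr[A=1536/205 E=1441792/167287] → run A
t=27: vr[E=1441792/167287] → run E
t=28: (idle)
t=29: (idle)
t=30: (idle)

context switches = 27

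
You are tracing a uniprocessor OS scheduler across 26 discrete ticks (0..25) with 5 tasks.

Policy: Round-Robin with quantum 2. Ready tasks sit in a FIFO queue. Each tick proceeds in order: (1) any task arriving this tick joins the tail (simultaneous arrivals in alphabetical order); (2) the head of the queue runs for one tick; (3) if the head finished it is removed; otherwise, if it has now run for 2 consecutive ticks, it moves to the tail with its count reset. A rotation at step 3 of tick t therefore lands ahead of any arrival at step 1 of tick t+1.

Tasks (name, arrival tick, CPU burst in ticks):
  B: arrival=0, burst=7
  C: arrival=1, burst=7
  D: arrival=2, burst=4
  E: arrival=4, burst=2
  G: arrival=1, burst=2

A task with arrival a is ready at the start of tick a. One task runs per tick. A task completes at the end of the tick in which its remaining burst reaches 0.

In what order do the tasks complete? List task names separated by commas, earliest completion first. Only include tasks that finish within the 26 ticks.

t=0: queue=[B] q_used=0 → run B
t=1: queue=[B,C,G] q_used=1 → run B
t=2: queue=[C,G,B,D] q_used=0 → run C
t=3: queue=[C,G,B,D] q_used=1 → run C
t=4: queue=[G,B,D,C,E] q_used=0 → run G
t=5: queue=[G,B,D,C,E] q_used=1 → run G
t=6: queue=[B,D,C,E] q_used=0 → run B
t=7: queue=[B,D,C,E] q_used=1 → run B
t=8: queue=[D,C,E,B] q_used=0 → run D
t=9: queue=[D,C,E,B] q_used=1 → run D
t=10: queue=[C,E,B,D] q_used=0 → run C
t=11: queue=[C,E,B,D] q_used=1 → run C
t=12: queue=[E,B,D,C] q_used=0 → run E
t=13: queue=[E,B,D,C] q_used=1 → run E
t=14: queue=[B,D,C] q_used=0 → run B
t=15: queue=[B,D,C] q_used=1 → run B
t=16: queue=[D,C,B] q_used=0 → run D
t=17: queue=[D,C,B] q_used=1 → run D
t=18: queue=[C,B] q_used=0 → run C
t=19: queue=[C,B] q_used=1 → run C
t=20: queue=[B,C] q_used=0 → run B
t=21: queue=[C] q_used=0 → run C
t=22: (idle)
t=23: (idle)
t=24: (idle)
t=25: (idle)

completion order = G, E, D, B, C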